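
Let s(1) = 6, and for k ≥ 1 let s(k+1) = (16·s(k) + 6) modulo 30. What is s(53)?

18

Computing terms: s(1) = 6; s(2) = 12; s(3) = 18; s(4) = 24; s(5) = 0; s(6) = 6.
Since s(6) = s(1) = 6, the sequence is periodic with period 5.
So s(53) = s(1 + ((53-1) mod 5)) = s(3) = 18.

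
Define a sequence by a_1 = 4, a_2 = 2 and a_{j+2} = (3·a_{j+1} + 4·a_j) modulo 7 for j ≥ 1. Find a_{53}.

We have a_1 = 4, a_2 = 2, a_3 = 1, a_4 = 4, a_5 = 2.
The sequence repeats with period 3.
(53 - 1) mod 3 = 1, so a_{53} = a_2 = 2.

2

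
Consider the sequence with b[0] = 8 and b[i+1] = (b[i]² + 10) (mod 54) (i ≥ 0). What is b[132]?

8

Listing terms: b[0] = 8, b[1] = 20, b[2] = 32, b[3] = 8.
The sequence repeats with period 3.
So b[132] = b[0 + ((132-0) mod 3)] = b[0] = 8.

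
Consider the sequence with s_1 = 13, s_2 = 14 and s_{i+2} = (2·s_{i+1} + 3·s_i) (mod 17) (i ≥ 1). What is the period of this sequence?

16

s_1 = 13,  s_2 = 14,  s_3 = 16,  s_4 = 6,  s_5 = 9,  s_6 = 2,  s_7 = 14,  s_8 = 0,  s_9 = 8,  s_{10} = 16,  s_{11} = 5,  s_{12} = 7,  s_{13} = 12,  s_{14} = 11,  s_{15} = 7,  s_{16} = 13,  s_{17} = 13,  s_{18} = 14.
Since (s_{17}, s_{18}) = (s_1, s_2) = (13, 14) (two consecutive terms determine the rest), the sequence is periodic with period 16.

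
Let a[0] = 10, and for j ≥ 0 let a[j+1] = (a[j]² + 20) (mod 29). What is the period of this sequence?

We have a[0] = 10, a[1] = 4, a[2] = 7, a[3] = 11, a[4] = 25, a[5] = 7.
Since a[5] = a[2] = 7, the sequence is eventually periodic: after a pre-period of length 2 it cycles with period 3.

3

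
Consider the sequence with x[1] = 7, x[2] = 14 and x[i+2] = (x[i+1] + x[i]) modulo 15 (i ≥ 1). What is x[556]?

x[1] = 7; x[2] = 14; x[3] = 6; x[4] = 5; x[5] = 11; x[6] = 1; x[7] = 12; x[8] = 13; x[9] = 10; x[10] = 8; x[11] = 3; x[12] = 11; x[13] = 14; x[14] = 10; x[15] = 9; x[16] = 4; x[17] = 13; x[18] = 2; x[19] = 0; x[20] = 2; x[21] = 2; x[22] = 4; x[23] = 6; x[24] = 10; x[25] = 1; x[26] = 11; x[27] = 12; x[28] = 8; x[29] = 5; x[30] = 13; x[31] = 3; x[32] = 1; x[33] = 4; x[34] = 5; x[35] = 9; x[36] = 14; x[37] = 8; x[38] = 7; x[39] = 0; x[40] = 7; x[41] = 7; x[42] = 14.
The sequence repeats with period 40.
(556 - 1) mod 40 = 35, so x[556] = x[36] = 14.

14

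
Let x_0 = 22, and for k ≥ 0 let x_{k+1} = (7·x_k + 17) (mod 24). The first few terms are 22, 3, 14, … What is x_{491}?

11

x_0 = 22; x_1 = 3; x_2 = 14; x_3 = 19; x_4 = 6; x_5 = 11; x_6 = 22.
Since x_6 = x_0 = 22, the sequence is periodic with period 6.
(491 - 0) mod 6 = 5, so x_{491} = x_5 = 11.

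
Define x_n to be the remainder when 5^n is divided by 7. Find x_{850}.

2

Computing terms: x_0 = 1; x_1 = 5; x_2 = 4; x_3 = 6; x_4 = 2; x_5 = 3; x_6 = 1.
Since x_6 = x_0 = 1, the sequence is periodic with period 6.
(850 - 0) mod 6 = 4, so x_{850} = x_4 = 2.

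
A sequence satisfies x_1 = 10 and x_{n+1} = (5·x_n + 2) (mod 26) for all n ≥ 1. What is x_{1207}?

2

Listing terms: x_1 = 10, x_2 = 0, x_3 = 2, x_4 = 12, x_5 = 10.
Since x_5 = x_1 = 10, the sequence is periodic with period 4.
So x_{1207} = x_{1 + ((1207-1) mod 4)} = x_3 = 2.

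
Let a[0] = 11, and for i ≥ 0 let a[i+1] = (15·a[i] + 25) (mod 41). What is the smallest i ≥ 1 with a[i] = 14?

a[0] = 11,  a[1] = 26,  a[2] = 5,  a[3] = 18,  a[4] = 8,  a[5] = 22,  a[6] = 27,  a[7] = 20,  a[8] = 38,  a[9] = 21,  a[10] = 12,  a[11] = 0,  a[12] = 25,  a[13] = 31,  a[14] = 39,  a[15] = 36,  a[16] = 32,  a[17] = 13,  a[18] = 15,  a[19] = 4,  a[20] = 3,  a[21] = 29,  a[22] = 9,  a[23] = 37,  a[24] = 6,  a[25] = 33,  a[26] = 28,  a[27] = 35,  a[28] = 17,  a[29] = 34,  a[30] = 2,  a[31] = 14,  a[32] = 30,  a[33] = 24,  a[34] = 16,  a[35] = 19,  a[36] = 23,  a[37] = 1,  a[38] = 40,  a[39] = 10,  a[40] = 11.
Since a[40] = a[0] = 11, the sequence is periodic with period 40.
The value 14 first appears (with i ≥ 1) at a[31].

31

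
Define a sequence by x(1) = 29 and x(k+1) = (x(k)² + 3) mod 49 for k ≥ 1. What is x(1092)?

Listing terms: x(1) = 29; x(2) = 11; x(3) = 26; x(4) = 42; x(5) = 3; x(6) = 12; x(7) = 0; x(8) = 3.
Since x(8) = x(5) = 3, the sequence is eventually periodic: after a pre-period of length 4 it cycles with period 3.
For k ≥ 5, x(k) depends only on (k - 5) mod 3. (1092 - 5) mod 3 = 1, so x(1092) = x(6) = 12.

12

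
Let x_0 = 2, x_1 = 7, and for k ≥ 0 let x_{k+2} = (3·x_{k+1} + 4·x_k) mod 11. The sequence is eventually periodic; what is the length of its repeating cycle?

10

We have x_0 = 2; x_1 = 7; x_2 = 7; x_3 = 5; x_4 = 10; x_5 = 6; x_6 = 3; x_7 = 0; x_8 = 1; x_9 = 3; x_{10} = 2; x_{11} = 7.
The sequence repeats with period 10.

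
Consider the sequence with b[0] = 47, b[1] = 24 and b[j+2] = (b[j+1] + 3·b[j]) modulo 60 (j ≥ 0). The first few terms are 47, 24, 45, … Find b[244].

12

Computing terms: b[0] = 47; b[1] = 24; b[2] = 45; b[3] = 57; b[4] = 12; b[5] = 3; b[6] = 39; b[7] = 48; b[8] = 45; b[9] = 9; b[10] = 24; b[11] = 51; b[12] = 3; b[13] = 36; b[14] = 45; b[15] = 33; b[16] = 48; b[17] = 27; b[18] = 51; b[19] = 12; b[20] = 45; b[21] = 21; b[22] = 36; b[23] = 39; b[24] = 27; b[25] = 24; b[26] = 45.
Since (b[25], b[26]) = (b[1], b[2]) = (24, 45) (two consecutive terms determine the rest), the sequence is eventually periodic: after a pre-period of length 1 it cycles with period 24.
For j ≥ 1, b[j] depends only on (j - 1) mod 24. (244 - 1) mod 24 = 3, so b[244] = b[4] = 12.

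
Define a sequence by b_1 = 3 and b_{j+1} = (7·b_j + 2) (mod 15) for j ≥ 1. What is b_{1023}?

Computing terms: b_1 = 3; b_2 = 8; b_3 = 13; b_4 = 3.
The sequence repeats with period 3.
So b_{1023} = b_{1 + ((1023-1) mod 3)} = b_3 = 13.

13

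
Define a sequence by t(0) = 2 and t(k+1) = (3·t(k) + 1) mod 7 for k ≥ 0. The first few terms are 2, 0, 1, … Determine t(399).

4

Listing terms: t(0) = 2, t(1) = 0, t(2) = 1, t(3) = 4, t(4) = 6, t(5) = 5, t(6) = 2.
The sequence repeats with period 6.
(399 - 0) mod 6 = 3, so t(399) = t(3) = 4.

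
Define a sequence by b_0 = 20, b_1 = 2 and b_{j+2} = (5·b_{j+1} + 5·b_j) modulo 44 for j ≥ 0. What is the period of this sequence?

Computing terms: b_0 = 20, b_1 = 2, b_2 = 22, b_3 = 32, b_4 = 6, b_5 = 14, b_6 = 12, b_7 = 42, b_8 = 6, b_9 = 20, b_{10} = 42, b_{11} = 2, b_{12} = 0, b_{13} = 10, b_{14} = 6, b_{15} = 36, b_{16} = 34, b_{17} = 42, b_{18} = 28, b_{19} = 42, b_{20} = 42, b_{21} = 24, b_{22} = 22, b_{23} = 10, b_{24} = 28, b_{25} = 14, b_{26} = 34, b_{27} = 20, b_{28} = 6, b_{29} = 42, b_{30} = 20, b_{31} = 2.
The sequence repeats with period 30.

30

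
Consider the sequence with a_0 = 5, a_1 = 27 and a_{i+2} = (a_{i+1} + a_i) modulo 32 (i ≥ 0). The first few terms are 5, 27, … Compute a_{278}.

a_0 = 5,  a_1 = 27,  a_2 = 0,  a_3 = 27,  a_4 = 27,  a_5 = 22,  a_6 = 17,  a_7 = 7,  a_8 = 24,  a_9 = 31,  a_{10} = 23,  a_{11} = 22,  a_{12} = 13,  a_{13} = 3,  a_{14} = 16,  a_{15} = 19,  a_{16} = 3,  a_{17} = 22,  a_{18} = 25,  a_{19} = 15,  a_{20} = 8,  a_{21} = 23,  a_{22} = 31,  a_{23} = 22,  a_{24} = 21,  a_{25} = 11,  a_{26} = 0,  a_{27} = 11,  a_{28} = 11,  a_{29} = 22,  a_{30} = 1,  a_{31} = 23,  a_{32} = 24,  a_{33} = 15,  a_{34} = 7,  a_{35} = 22,  a_{36} = 29,  a_{37} = 19,  a_{38} = 16,  a_{39} = 3,  a_{40} = 19,  a_{41} = 22,  a_{42} = 9,  a_{43} = 31,  a_{44} = 8,  a_{45} = 7,  a_{46} = 15,  a_{47} = 22,  a_{48} = 5,  a_{49} = 27.
The sequence repeats with period 48.
(278 - 0) mod 48 = 38, so a_{278} = a_{38} = 16.

16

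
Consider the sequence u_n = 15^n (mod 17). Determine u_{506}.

4

Computing terms: u_1 = 15, u_2 = 4, u_3 = 9, u_4 = 16, u_5 = 2, u_6 = 13, u_7 = 8, u_8 = 1, u_9 = 15.
The sequence repeats with period 8.
So u_{506} = u_{1 + ((506-1) mod 8)} = u_2 = 4.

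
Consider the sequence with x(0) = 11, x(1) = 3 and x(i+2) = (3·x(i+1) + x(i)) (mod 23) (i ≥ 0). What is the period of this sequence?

22

x(0) = 11; x(1) = 3; x(2) = 20; x(3) = 17; x(4) = 2; x(5) = 0; x(6) = 2; x(7) = 6; x(8) = 20; x(9) = 20; x(10) = 11; x(11) = 7; x(12) = 9; x(13) = 11; x(14) = 19; x(15) = 22; x(16) = 16; x(17) = 1; x(18) = 19; x(19) = 12; x(20) = 9; x(21) = 16; x(22) = 11; x(23) = 3.
Since (x(22), x(23)) = (x(0), x(1)) = (11, 3) (two consecutive terms determine the rest), the sequence is periodic with period 22.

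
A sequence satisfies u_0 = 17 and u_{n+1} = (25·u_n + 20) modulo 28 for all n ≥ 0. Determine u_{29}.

1

Computing terms: u_0 = 17, u_1 = 25, u_2 = 1, u_3 = 17.
The sequence repeats with period 3.
So u_{29} = u_{0 + ((29-0) mod 3)} = u_2 = 1.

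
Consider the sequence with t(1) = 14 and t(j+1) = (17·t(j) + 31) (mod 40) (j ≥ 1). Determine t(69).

34

Listing terms: t(1) = 14,  t(2) = 29,  t(3) = 4,  t(4) = 19,  t(5) = 34,  t(6) = 9,  t(7) = 24,  t(8) = 39,  t(9) = 14.
Since t(9) = t(1) = 14, the sequence is periodic with period 8.
(69 - 1) mod 8 = 4, so t(69) = t(5) = 34.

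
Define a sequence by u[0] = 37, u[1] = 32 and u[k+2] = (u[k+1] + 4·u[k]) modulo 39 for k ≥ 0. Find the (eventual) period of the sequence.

24

We have u[0] = 37, u[1] = 32, u[2] = 24, u[3] = 35, u[4] = 14, u[5] = 37, u[6] = 15, u[7] = 7, u[8] = 28, u[9] = 17, u[10] = 12, u[11] = 2, u[12] = 11, u[13] = 19, u[14] = 24, u[15] = 22, u[16] = 1, u[17] = 11, u[18] = 15, u[19] = 20, u[20] = 2, u[21] = 4, u[22] = 12, u[23] = 28, u[24] = 37, u[25] = 32.
Since (u[24], u[25]) = (u[0], u[1]) = (37, 32) (two consecutive terms determine the rest), the sequence is periodic with period 24.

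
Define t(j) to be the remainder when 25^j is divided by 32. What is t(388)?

Listing terms: t(0) = 1,  t(1) = 25,  t(2) = 17,  t(3) = 9,  t(4) = 1.
Since t(4) = t(0) = 1, the sequence is periodic with period 4.
(388 - 0) mod 4 = 0, so t(388) = t(0) = 1.

1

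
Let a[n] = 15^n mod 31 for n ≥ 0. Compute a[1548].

Computing terms: a[0] = 1, a[1] = 15, a[2] = 8, a[3] = 27, a[4] = 2, a[5] = 30, a[6] = 16, a[7] = 23, a[8] = 4, a[9] = 29, a[10] = 1.
Since a[10] = a[0] = 1, the sequence is periodic with period 10.
(1548 - 0) mod 10 = 8, so a[1548] = a[8] = 4.

4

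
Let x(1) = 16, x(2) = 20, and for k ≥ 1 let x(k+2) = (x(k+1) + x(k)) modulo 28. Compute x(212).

0

x(1) = 16,  x(2) = 20,  x(3) = 8,  x(4) = 0,  x(5) = 8,  x(6) = 8,  x(7) = 16,  x(8) = 24,  x(9) = 12,  x(10) = 8,  x(11) = 20,  x(12) = 0,  x(13) = 20,  x(14) = 20,  x(15) = 12,  x(16) = 4,  x(17) = 16,  x(18) = 20.
The sequence repeats with period 16.
So x(212) = x(1 + ((212-1) mod 16)) = x(4) = 0.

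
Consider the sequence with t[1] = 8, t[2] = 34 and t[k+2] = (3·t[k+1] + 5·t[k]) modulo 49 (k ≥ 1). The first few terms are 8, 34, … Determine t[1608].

23

Listing terms: t[1] = 8; t[2] = 34; t[3] = 44; t[4] = 8; t[5] = 48; t[6] = 37; t[7] = 8; t[8] = 13; t[9] = 30; t[10] = 8; t[11] = 27; t[12] = 23; t[13] = 8; t[14] = 41; t[15] = 16; t[16] = 8; t[17] = 6; t[18] = 9; t[19] = 8; t[20] = 20; t[21] = 2; t[22] = 8; t[23] = 34.
Since (t[22], t[23]) = (t[1], t[2]) = (8, 34) (two consecutive terms determine the rest), the sequence is periodic with period 21.
(1608 - 1) mod 21 = 11, so t[1608] = t[12] = 23.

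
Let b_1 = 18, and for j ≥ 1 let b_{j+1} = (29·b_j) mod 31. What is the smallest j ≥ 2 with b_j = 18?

11

b_1 = 18, b_2 = 26, b_3 = 10, b_4 = 11, b_5 = 9, b_6 = 13, b_7 = 5, b_8 = 21, b_9 = 20, b_{10} = 22, b_{11} = 18.
The sequence repeats with period 10.
The value 18 next appears (with j ≥ 2) at b_{11}.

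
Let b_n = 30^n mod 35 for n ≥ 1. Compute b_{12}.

15

We have b_1 = 30,  b_2 = 25,  b_3 = 15,  b_4 = 30.
The sequence repeats with period 3.
So b_{12} = b_{1 + ((12-1) mod 3)} = b_3 = 15.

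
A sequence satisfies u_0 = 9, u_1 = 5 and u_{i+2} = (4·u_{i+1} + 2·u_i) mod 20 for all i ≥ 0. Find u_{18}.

8

Listing terms: u_0 = 9,  u_1 = 5,  u_2 = 18,  u_3 = 2,  u_4 = 4,  u_5 = 0,  u_6 = 8,  u_7 = 12,  u_8 = 4,  u_9 = 0.
Since (u_8, u_9) = (u_4, u_5) = (4, 0) (two consecutive terms determine the rest), the sequence is eventually periodic: after a pre-period of length 4 it cycles with period 4.
For i ≥ 4, u_i depends only on (i - 4) mod 4. (18 - 4) mod 4 = 2, so u_{18} = u_6 = 8.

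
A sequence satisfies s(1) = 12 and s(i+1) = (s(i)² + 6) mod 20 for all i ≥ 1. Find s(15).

s(1) = 12, s(2) = 10, s(3) = 6, s(4) = 2, s(5) = 10.
Since s(5) = s(2) = 10, the sequence is eventually periodic: after a pre-period of length 1 it cycles with period 3.
For i ≥ 2, s(i) depends only on (i - 2) mod 3. (15 - 2) mod 3 = 1, so s(15) = s(3) = 6.

6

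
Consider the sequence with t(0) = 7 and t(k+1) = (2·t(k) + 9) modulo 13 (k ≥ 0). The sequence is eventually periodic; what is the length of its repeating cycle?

12

t(0) = 7,  t(1) = 10,  t(2) = 3,  t(3) = 2,  t(4) = 0,  t(5) = 9,  t(6) = 1,  t(7) = 11,  t(8) = 5,  t(9) = 6,  t(10) = 8,  t(11) = 12,  t(12) = 7.
Since t(12) = t(0) = 7, the sequence is periodic with period 12.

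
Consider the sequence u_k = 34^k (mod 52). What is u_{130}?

12

Computing terms: u_0 = 1,  u_1 = 34,  u_2 = 12,  u_3 = 44,  u_4 = 40,  u_5 = 8,  u_6 = 12.
Since u_6 = u_2 = 12, the sequence is eventually periodic: after a pre-period of length 2 it cycles with period 4.
For k ≥ 2, u_k depends only on (k - 2) mod 4. (130 - 2) mod 4 = 0, so u_{130} = u_2 = 12.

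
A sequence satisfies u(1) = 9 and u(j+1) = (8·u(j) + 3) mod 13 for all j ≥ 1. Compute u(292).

Computing terms: u(1) = 9,  u(2) = 10,  u(3) = 5,  u(4) = 4,  u(5) = 9.
Since u(5) = u(1) = 9, the sequence is periodic with period 4.
(292 - 1) mod 4 = 3, so u(292) = u(4) = 4.

4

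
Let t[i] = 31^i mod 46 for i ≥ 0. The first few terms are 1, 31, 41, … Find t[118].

27

We have t[0] = 1,  t[1] = 31,  t[2] = 41,  t[3] = 29,  t[4] = 25,  t[5] = 39,  t[6] = 13,  t[7] = 35,  t[8] = 27,  t[9] = 9,  t[10] = 3,  t[11] = 1.
The sequence repeats with period 11.
(118 - 0) mod 11 = 8, so t[118] = t[8] = 27.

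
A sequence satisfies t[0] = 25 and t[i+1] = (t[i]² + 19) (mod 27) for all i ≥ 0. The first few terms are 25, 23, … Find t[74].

Computing terms: t[0] = 25; t[1] = 23; t[2] = 8; t[3] = 2; t[4] = 23.
Since t[4] = t[1] = 23, the sequence is eventually periodic: after a pre-period of length 1 it cycles with period 3.
For i ≥ 1, t[i] depends only on (i - 1) mod 3. (74 - 1) mod 3 = 1, so t[74] = t[2] = 8.

8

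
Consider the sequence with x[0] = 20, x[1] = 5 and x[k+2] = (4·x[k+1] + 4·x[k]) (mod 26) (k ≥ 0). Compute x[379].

18

Computing terms: x[0] = 20; x[1] = 5; x[2] = 22; x[3] = 4; x[4] = 0; x[5] = 16; x[6] = 12; x[7] = 8; x[8] = 2; x[9] = 14; x[10] = 12; x[11] = 0; x[12] = 22; x[13] = 10; x[14] = 24; x[15] = 6; x[16] = 16; x[17] = 10; x[18] = 0; x[19] = 14; x[20] = 4; x[21] = 20; x[22] = 18; x[23] = 22; x[24] = 4.
Since (x[23], x[24]) = (x[2], x[3]) = (22, 4) (two consecutive terms determine the rest), the sequence is eventually periodic: after a pre-period of length 2 it cycles with period 21.
For k ≥ 2, x[k] depends only on (k - 2) mod 21. (379 - 2) mod 21 = 20, so x[379] = x[22] = 18.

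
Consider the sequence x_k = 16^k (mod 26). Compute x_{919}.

Listing terms: x_0 = 1,  x_1 = 16,  x_2 = 22,  x_3 = 14,  x_4 = 16.
Since x_4 = x_1 = 16, the sequence is eventually periodic: after a pre-period of length 1 it cycles with period 3.
For k ≥ 1, x_k depends only on (k - 1) mod 3. (919 - 1) mod 3 = 0, so x_{919} = x_1 = 16.

16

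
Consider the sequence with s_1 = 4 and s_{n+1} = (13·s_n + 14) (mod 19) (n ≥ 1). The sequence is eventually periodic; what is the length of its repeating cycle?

We have s_1 = 4,  s_2 = 9,  s_3 = 17,  s_4 = 7,  s_5 = 10,  s_6 = 11,  s_7 = 5,  s_8 = 3,  s_9 = 15,  s_{10} = 0,  s_{11} = 14,  s_{12} = 6,  s_{13} = 16,  s_{14} = 13,  s_{15} = 12,  s_{16} = 18,  s_{17} = 1,  s_{18} = 8,  s_{19} = 4.
Since s_{19} = s_1 = 4, the sequence is periodic with period 18.

18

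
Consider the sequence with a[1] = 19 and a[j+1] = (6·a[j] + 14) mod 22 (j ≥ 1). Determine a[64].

20

Listing terms: a[1] = 19, a[2] = 18, a[3] = 12, a[4] = 20, a[5] = 2, a[6] = 4, a[7] = 16, a[8] = 0, a[9] = 14, a[10] = 10, a[11] = 8, a[12] = 18.
Since a[12] = a[2] = 18, the sequence is eventually periodic: after a pre-period of length 1 it cycles with period 10.
For j ≥ 2, a[j] depends only on (j - 2) mod 10. (64 - 2) mod 10 = 2, so a[64] = a[4] = 20.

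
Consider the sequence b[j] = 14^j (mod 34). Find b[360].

Listing terms: b[1] = 14,  b[2] = 26,  b[3] = 24,  b[4] = 30,  b[5] = 12,  b[6] = 32,  b[7] = 6,  b[8] = 16,  b[9] = 20,  b[10] = 8,  b[11] = 10,  b[12] = 4,  b[13] = 22,  b[14] = 2,  b[15] = 28,  b[16] = 18,  b[17] = 14.
The sequence repeats with period 16.
So b[360] = b[1 + ((360-1) mod 16)] = b[8] = 16.

16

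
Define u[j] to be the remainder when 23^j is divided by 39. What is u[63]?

38

We have u[0] = 1, u[1] = 23, u[2] = 22, u[3] = 38, u[4] = 16, u[5] = 17, u[6] = 1.
Since u[6] = u[0] = 1, the sequence is periodic with period 6.
(63 - 0) mod 6 = 3, so u[63] = u[3] = 38.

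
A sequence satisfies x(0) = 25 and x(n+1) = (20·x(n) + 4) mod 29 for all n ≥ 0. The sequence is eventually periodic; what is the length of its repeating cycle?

Computing terms: x(0) = 25; x(1) = 11; x(2) = 21; x(3) = 18; x(4) = 16; x(5) = 5; x(6) = 17; x(7) = 25.
The sequence repeats with period 7.

7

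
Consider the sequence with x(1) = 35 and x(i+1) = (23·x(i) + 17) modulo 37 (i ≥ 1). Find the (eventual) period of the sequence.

12

x(1) = 35,  x(2) = 8,  x(3) = 16,  x(4) = 15,  x(5) = 29,  x(6) = 18,  x(7) = 24,  x(8) = 14,  x(9) = 6,  x(10) = 7,  x(11) = 30,  x(12) = 4,  x(13) = 35.
The sequence repeats with period 12.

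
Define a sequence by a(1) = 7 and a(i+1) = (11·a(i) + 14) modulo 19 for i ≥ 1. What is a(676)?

7

Listing terms: a(1) = 7,  a(2) = 15,  a(3) = 8,  a(4) = 7.
The sequence repeats with period 3.
(676 - 1) mod 3 = 0, so a(676) = a(1) = 7.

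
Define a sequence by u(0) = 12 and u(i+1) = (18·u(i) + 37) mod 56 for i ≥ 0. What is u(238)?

Listing terms: u(0) = 12; u(1) = 29; u(2) = 55; u(3) = 19; u(4) = 43; u(5) = 27; u(6) = 19.
Since u(6) = u(3) = 19, the sequence is eventually periodic: after a pre-period of length 3 it cycles with period 3.
For i ≥ 3, u(i) depends only on (i - 3) mod 3. (238 - 3) mod 3 = 1, so u(238) = u(4) = 43.

43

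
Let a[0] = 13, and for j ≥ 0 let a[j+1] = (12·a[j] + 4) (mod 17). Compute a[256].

13

We have a[0] = 13, a[1] = 7, a[2] = 3, a[3] = 6, a[4] = 8, a[5] = 15, a[6] = 14, a[7] = 2, a[8] = 11, a[9] = 0, a[10] = 4, a[11] = 1, a[12] = 16, a[13] = 9, a[14] = 10, a[15] = 5, a[16] = 13.
The sequence repeats with period 16.
So a[256] = a[0 + ((256-0) mod 16)] = a[0] = 13.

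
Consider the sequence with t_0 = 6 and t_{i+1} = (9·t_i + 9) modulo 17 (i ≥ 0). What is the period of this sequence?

8

Computing terms: t_0 = 6,  t_1 = 12,  t_2 = 15,  t_3 = 8,  t_4 = 13,  t_5 = 7,  t_6 = 4,  t_7 = 11,  t_8 = 6.
The sequence repeats with period 8.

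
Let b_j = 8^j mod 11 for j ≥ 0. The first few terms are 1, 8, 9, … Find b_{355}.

10

b_0 = 1, b_1 = 8, b_2 = 9, b_3 = 6, b_4 = 4, b_5 = 10, b_6 = 3, b_7 = 2, b_8 = 5, b_9 = 7, b_{10} = 1.
Since b_{10} = b_0 = 1, the sequence is periodic with period 10.
(355 - 0) mod 10 = 5, so b_{355} = b_5 = 10.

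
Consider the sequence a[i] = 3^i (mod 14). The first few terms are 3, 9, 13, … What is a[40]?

We have a[1] = 3,  a[2] = 9,  a[3] = 13,  a[4] = 11,  a[5] = 5,  a[6] = 1,  a[7] = 3.
Since a[7] = a[1] = 3, the sequence is periodic with period 6.
(40 - 1) mod 6 = 3, so a[40] = a[4] = 11.

11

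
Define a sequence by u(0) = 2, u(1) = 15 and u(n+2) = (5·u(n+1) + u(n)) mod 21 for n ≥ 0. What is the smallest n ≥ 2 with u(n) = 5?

10

We have u(0) = 2,  u(1) = 15,  u(2) = 14,  u(3) = 1,  u(4) = 19,  u(5) = 12,  u(6) = 16,  u(7) = 8,  u(8) = 14,  u(9) = 15,  u(10) = 5,  u(11) = 19,  u(12) = 16,  u(13) = 15,  u(14) = 7,  u(15) = 8,  u(16) = 5,  u(17) = 12,  u(18) = 2,  u(19) = 1,  u(20) = 7,  u(21) = 15,  u(22) = 19,  u(23) = 5,  u(24) = 2,  u(25) = 15.
Since (u(24), u(25)) = (u(0), u(1)) = (2, 15) (two consecutive terms determine the rest), the sequence is periodic with period 24.
The value 5 first appears (with n ≥ 2) at u(10).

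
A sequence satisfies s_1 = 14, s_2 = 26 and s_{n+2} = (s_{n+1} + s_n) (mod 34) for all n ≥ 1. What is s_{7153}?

s_1 = 14; s_2 = 26; s_3 = 6; s_4 = 32; s_5 = 4; s_6 = 2; s_7 = 6; s_8 = 8; s_9 = 14; s_{10} = 22; s_{11} = 2; s_{12} = 24; s_{13} = 26; s_{14} = 16; s_{15} = 8; s_{16} = 24; s_{17} = 32; s_{18} = 22; s_{19} = 20; s_{20} = 8; s_{21} = 28; s_{22} = 2; s_{23} = 30; s_{24} = 32; s_{25} = 28; s_{26} = 26; s_{27} = 20; s_{28} = 12; s_{29} = 32; s_{30} = 10; s_{31} = 8; s_{32} = 18; s_{33} = 26; s_{34} = 10; s_{35} = 2; s_{36} = 12; s_{37} = 14; s_{38} = 26.
The sequence repeats with period 36.
(7153 - 1) mod 36 = 24, so s_{7153} = s_{25} = 28.

28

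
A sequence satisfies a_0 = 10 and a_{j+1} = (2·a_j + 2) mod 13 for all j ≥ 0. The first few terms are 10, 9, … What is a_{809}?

Computing terms: a_0 = 10; a_1 = 9; a_2 = 7; a_3 = 3; a_4 = 8; a_5 = 5; a_6 = 12; a_7 = 0; a_8 = 2; a_9 = 6; a_{10} = 1; a_{11} = 4; a_{12} = 10.
The sequence repeats with period 12.
(809 - 0) mod 12 = 5, so a_{809} = a_5 = 5.

5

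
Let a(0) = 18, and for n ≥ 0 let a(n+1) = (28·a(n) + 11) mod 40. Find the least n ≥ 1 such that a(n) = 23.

Computing terms: a(0) = 18, a(1) = 35, a(2) = 31, a(3) = 39, a(4) = 23, a(5) = 15, a(6) = 31.
Since a(6) = a(2) = 31, the sequence is eventually periodic: after a pre-period of length 2 it cycles with period 4.
The value 23 first appears (with n ≥ 1) at a(4).

4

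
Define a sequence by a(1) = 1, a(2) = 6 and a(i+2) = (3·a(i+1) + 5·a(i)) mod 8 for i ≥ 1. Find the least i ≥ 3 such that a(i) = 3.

4

Computing terms: a(1) = 1; a(2) = 6; a(3) = 7; a(4) = 3; a(5) = 4; a(6) = 3; a(7) = 5; a(8) = 6; a(9) = 3; a(10) = 7; a(11) = 4; a(12) = 7; a(13) = 1; a(14) = 6.
The sequence repeats with period 12.
The value 3 first appears (with i ≥ 3) at a(4).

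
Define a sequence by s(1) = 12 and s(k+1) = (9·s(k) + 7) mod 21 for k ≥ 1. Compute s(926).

We have s(1) = 12,  s(2) = 10,  s(3) = 13,  s(4) = 19,  s(5) = 10.
Since s(5) = s(2) = 10, the sequence is eventually periodic: after a pre-period of length 1 it cycles with period 3.
For k ≥ 2, s(k) depends only on (k - 2) mod 3. (926 - 2) mod 3 = 0, so s(926) = s(2) = 10.

10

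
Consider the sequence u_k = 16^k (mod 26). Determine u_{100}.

16

Listing terms: u_1 = 16, u_2 = 22, u_3 = 14, u_4 = 16.
Since u_4 = u_1 = 16, the sequence is periodic with period 3.
(100 - 1) mod 3 = 0, so u_{100} = u_1 = 16.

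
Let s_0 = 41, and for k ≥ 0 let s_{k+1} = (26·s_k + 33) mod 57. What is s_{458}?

We have s_0 = 41, s_1 = 16, s_2 = 50, s_3 = 22, s_4 = 35, s_5 = 31, s_6 = 41.
Since s_6 = s_0 = 41, the sequence is periodic with period 6.
(458 - 0) mod 6 = 2, so s_{458} = s_2 = 50.

50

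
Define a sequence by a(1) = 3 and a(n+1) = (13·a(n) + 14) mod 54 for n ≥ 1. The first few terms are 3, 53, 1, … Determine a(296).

a(1) = 3; a(2) = 53; a(3) = 1; a(4) = 27; a(5) = 41; a(6) = 7; a(7) = 51; a(8) = 29; a(9) = 13; a(10) = 21; a(11) = 17; a(12) = 19; a(13) = 45; a(14) = 5; a(15) = 25; a(16) = 15; a(17) = 47; a(18) = 31; a(19) = 39; a(20) = 35; a(21) = 37; a(22) = 9; a(23) = 23; a(24) = 43; a(25) = 33; a(26) = 11; a(27) = 49; a(28) = 3.
The sequence repeats with period 27.
(296 - 1) mod 27 = 25, so a(296) = a(26) = 11.

11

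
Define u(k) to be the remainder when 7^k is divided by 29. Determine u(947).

20

u(1) = 7,  u(2) = 20,  u(3) = 24,  u(4) = 23,  u(5) = 16,  u(6) = 25,  u(7) = 1,  u(8) = 7.
The sequence repeats with period 7.
(947 - 1) mod 7 = 1, so u(947) = u(2) = 20.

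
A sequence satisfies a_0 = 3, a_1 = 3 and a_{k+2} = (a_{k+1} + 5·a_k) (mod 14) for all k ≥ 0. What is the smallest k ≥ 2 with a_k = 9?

9

Computing terms: a_0 = 3, a_1 = 3, a_2 = 4, a_3 = 5, a_4 = 11, a_5 = 8, a_6 = 7, a_7 = 5, a_8 = 12, a_9 = 9, a_{10} = 13, a_{11} = 2, a_{12} = 11, a_{13} = 7, a_{14} = 6, a_{15} = 13, a_{16} = 1, a_{17} = 10, a_{18} = 1, a_{19} = 9, a_{20} = 0, a_{21} = 3, a_{22} = 3.
The sequence repeats with period 21.
The value 9 first appears (with k ≥ 2) at a_9.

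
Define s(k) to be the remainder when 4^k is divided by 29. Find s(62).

s(1) = 4, s(2) = 16, s(3) = 6, s(4) = 24, s(5) = 9, s(6) = 7, s(7) = 28, s(8) = 25, s(9) = 13, s(10) = 23, s(11) = 5, s(12) = 20, s(13) = 22, s(14) = 1, s(15) = 4.
The sequence repeats with period 14.
(62 - 1) mod 14 = 5, so s(62) = s(6) = 7.

7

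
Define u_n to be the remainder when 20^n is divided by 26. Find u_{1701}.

8

Listing terms: u_1 = 20, u_2 = 10, u_3 = 18, u_4 = 22, u_5 = 24, u_6 = 12, u_7 = 6, u_8 = 16, u_9 = 8, u_{10} = 4, u_{11} = 2, u_{12} = 14, u_{13} = 20.
Since u_{13} = u_1 = 20, the sequence is periodic with period 12.
(1701 - 1) mod 12 = 8, so u_{1701} = u_9 = 8.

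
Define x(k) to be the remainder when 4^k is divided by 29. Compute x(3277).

x(1) = 4, x(2) = 16, x(3) = 6, x(4) = 24, x(5) = 9, x(6) = 7, x(7) = 28, x(8) = 25, x(9) = 13, x(10) = 23, x(11) = 5, x(12) = 20, x(13) = 22, x(14) = 1, x(15) = 4.
The sequence repeats with period 14.
(3277 - 1) mod 14 = 0, so x(3277) = x(1) = 4.

4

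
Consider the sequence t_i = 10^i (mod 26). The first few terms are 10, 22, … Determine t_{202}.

16

Computing terms: t_1 = 10,  t_2 = 22,  t_3 = 12,  t_4 = 16,  t_5 = 4,  t_6 = 14,  t_7 = 10.
Since t_7 = t_1 = 10, the sequence is periodic with period 6.
(202 - 1) mod 6 = 3, so t_{202} = t_4 = 16.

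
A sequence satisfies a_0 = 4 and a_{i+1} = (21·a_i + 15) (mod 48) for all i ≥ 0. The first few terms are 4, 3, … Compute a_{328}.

Computing terms: a_0 = 4, a_1 = 3, a_2 = 30, a_3 = 21, a_4 = 24, a_5 = 39, a_6 = 18, a_7 = 9, a_8 = 12, a_9 = 27, a_{10} = 6, a_{11} = 45, a_{12} = 0, a_{13} = 15, a_{14} = 42, a_{15} = 33, a_{16} = 36, a_{17} = 3.
Since a_{17} = a_1 = 3, the sequence is eventually periodic: after a pre-period of length 1 it cycles with period 16.
For i ≥ 1, a_i depends only on (i - 1) mod 16. (328 - 1) mod 16 = 7, so a_{328} = a_8 = 12.

12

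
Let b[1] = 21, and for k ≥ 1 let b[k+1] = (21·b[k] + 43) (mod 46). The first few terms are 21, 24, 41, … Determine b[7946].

Computing terms: b[1] = 21,  b[2] = 24,  b[3] = 41,  b[4] = 30,  b[5] = 29,  b[6] = 8,  b[7] = 27,  b[8] = 12,  b[9] = 19,  b[10] = 28,  b[11] = 33,  b[12] = 0,  b[13] = 43,  b[14] = 26,  b[15] = 37,  b[16] = 38,  b[17] = 13,  b[18] = 40,  b[19] = 9,  b[20] = 2,  b[21] = 39,  b[22] = 34,  b[23] = 21.
The sequence repeats with period 22.
(7946 - 1) mod 22 = 3, so b[7946] = b[4] = 30.

30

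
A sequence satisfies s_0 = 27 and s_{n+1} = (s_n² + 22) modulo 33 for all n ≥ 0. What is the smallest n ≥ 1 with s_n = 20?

Computing terms: s_0 = 27, s_1 = 25, s_2 = 20, s_3 = 26, s_4 = 5, s_5 = 14, s_6 = 20.
Since s_6 = s_2 = 20, the sequence is eventually periodic: after a pre-period of length 2 it cycles with period 4.
The value 20 first appears (with n ≥ 1) at s_2.

2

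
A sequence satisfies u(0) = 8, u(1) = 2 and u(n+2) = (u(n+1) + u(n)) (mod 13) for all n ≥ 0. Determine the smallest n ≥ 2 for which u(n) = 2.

9

Listing terms: u(0) = 8, u(1) = 2, u(2) = 10, u(3) = 12, u(4) = 9, u(5) = 8, u(6) = 4, u(7) = 12, u(8) = 3, u(9) = 2, u(10) = 5, u(11) = 7, u(12) = 12, u(13) = 6, u(14) = 5, u(15) = 11, u(16) = 3, u(17) = 1, u(18) = 4, u(19) = 5, u(20) = 9, u(21) = 1, u(22) = 10, u(23) = 11, u(24) = 8, u(25) = 6, u(26) = 1, u(27) = 7, u(28) = 8, u(29) = 2.
Since (u(28), u(29)) = (u(0), u(1)) = (8, 2) (two consecutive terms determine the rest), the sequence is periodic with period 28.
The value 2 first appears (with n ≥ 2) at u(9).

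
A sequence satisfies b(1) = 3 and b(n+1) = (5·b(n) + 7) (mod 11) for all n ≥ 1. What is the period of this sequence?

5

b(1) = 3,  b(2) = 0,  b(3) = 7,  b(4) = 9,  b(5) = 8,  b(6) = 3.
Since b(6) = b(1) = 3, the sequence is periodic with period 5.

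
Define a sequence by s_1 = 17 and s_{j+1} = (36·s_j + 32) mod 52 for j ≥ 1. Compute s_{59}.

s_1 = 17, s_2 = 20, s_3 = 24, s_4 = 12, s_5 = 48, s_6 = 44, s_7 = 4, s_8 = 20.
Since s_8 = s_2 = 20, the sequence is eventually periodic: after a pre-period of length 1 it cycles with period 6.
For j ≥ 2, s_j depends only on (j - 2) mod 6. (59 - 2) mod 6 = 3, so s_{59} = s_5 = 48.

48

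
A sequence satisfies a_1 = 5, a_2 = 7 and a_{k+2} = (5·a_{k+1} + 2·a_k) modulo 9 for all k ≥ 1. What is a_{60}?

a_1 = 5; a_2 = 7; a_3 = 0; a_4 = 5; a_5 = 7.
The sequence repeats with period 3.
(60 - 1) mod 3 = 2, so a_{60} = a_3 = 0.

0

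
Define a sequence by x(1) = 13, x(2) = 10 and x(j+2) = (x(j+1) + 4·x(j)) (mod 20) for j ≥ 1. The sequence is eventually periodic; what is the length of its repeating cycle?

Listing terms: x(1) = 13, x(2) = 10, x(3) = 2, x(4) = 2, x(5) = 10, x(6) = 18, x(7) = 18, x(8) = 10, x(9) = 2.
Since (x(8), x(9)) = (x(2), x(3)) = (10, 2) (two consecutive terms determine the rest), the sequence is eventually periodic: after a pre-period of length 1 it cycles with period 6.

6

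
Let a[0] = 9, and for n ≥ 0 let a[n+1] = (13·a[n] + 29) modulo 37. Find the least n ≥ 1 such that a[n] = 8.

Computing terms: a[0] = 9, a[1] = 35, a[2] = 3, a[3] = 31, a[4] = 25, a[5] = 21, a[6] = 6, a[7] = 33, a[8] = 14, a[9] = 26, a[10] = 34, a[11] = 27, a[12] = 10, a[13] = 11, a[14] = 24, a[15] = 8, a[16] = 22, a[17] = 19, a[18] = 17, a[19] = 28, a[20] = 23, a[21] = 32, a[22] = 1, a[23] = 5, a[24] = 20, a[25] = 30, a[26] = 12, a[27] = 0, a[28] = 29, a[29] = 36, a[30] = 16, a[31] = 15, a[32] = 2, a[33] = 18, a[34] = 4, a[35] = 7, a[36] = 9.
Since a[36] = a[0] = 9, the sequence is periodic with period 36.
The value 8 first appears (with n ≥ 1) at a[15].

15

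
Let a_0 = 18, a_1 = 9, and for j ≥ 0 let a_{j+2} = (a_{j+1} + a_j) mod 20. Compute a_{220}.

We have a_0 = 18,  a_1 = 9,  a_2 = 7,  a_3 = 16,  a_4 = 3,  a_5 = 19,  a_6 = 2,  a_7 = 1,  a_8 = 3,  a_9 = 4,  a_{10} = 7,  a_{11} = 11,  a_{12} = 18,  a_{13} = 9.
The sequence repeats with period 12.
(220 - 0) mod 12 = 4, so a_{220} = a_4 = 3.

3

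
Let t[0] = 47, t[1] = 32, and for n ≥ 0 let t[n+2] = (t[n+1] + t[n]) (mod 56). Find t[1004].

Computing terms: t[0] = 47, t[1] = 32, t[2] = 23, t[3] = 55, t[4] = 22, t[5] = 21, t[6] = 43, t[7] = 8, t[8] = 51, t[9] = 3, t[10] = 54, t[11] = 1, t[12] = 55, t[13] = 0, t[14] = 55, t[15] = 55, t[16] = 54, t[17] = 53, t[18] = 51, t[19] = 48, t[20] = 43, t[21] = 35, t[22] = 22, t[23] = 1, t[24] = 23, t[25] = 24, t[26] = 47, t[27] = 15, t[28] = 6, t[29] = 21, t[30] = 27, t[31] = 48, t[32] = 19, t[33] = 11, t[34] = 30, t[35] = 41, t[36] = 15, t[37] = 0, t[38] = 15, t[39] = 15, t[40] = 30, t[41] = 45, t[42] = 19, t[43] = 8, t[44] = 27, t[45] = 35, t[46] = 6, t[47] = 41, t[48] = 47, t[49] = 32.
The sequence repeats with period 48.
So t[1004] = t[0 + ((1004-0) mod 48)] = t[44] = 27.

27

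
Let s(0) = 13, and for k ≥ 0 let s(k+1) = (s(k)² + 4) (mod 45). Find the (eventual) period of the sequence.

Computing terms: s(0) = 13, s(1) = 38, s(2) = 8, s(3) = 23, s(4) = 38.
Since s(4) = s(1) = 38, the sequence is eventually periodic: after a pre-period of length 1 it cycles with period 3.

3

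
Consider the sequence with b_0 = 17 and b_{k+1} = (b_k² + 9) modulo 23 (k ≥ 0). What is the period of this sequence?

b_0 = 17, b_1 = 22, b_2 = 10, b_3 = 17.
The sequence repeats with period 3.

3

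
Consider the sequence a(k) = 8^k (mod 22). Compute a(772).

20

Computing terms: a(1) = 8, a(2) = 20, a(3) = 6, a(4) = 4, a(5) = 10, a(6) = 14, a(7) = 2, a(8) = 16, a(9) = 18, a(10) = 12, a(11) = 8.
The sequence repeats with period 10.
So a(772) = a(1 + ((772-1) mod 10)) = a(2) = 20.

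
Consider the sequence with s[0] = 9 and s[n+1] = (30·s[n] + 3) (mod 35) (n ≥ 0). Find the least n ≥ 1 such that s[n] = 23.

3

Computing terms: s[0] = 9; s[1] = 28; s[2] = 3; s[3] = 23; s[4] = 28.
Since s[4] = s[1] = 28, the sequence is eventually periodic: after a pre-period of length 1 it cycles with period 3.
The value 23 first appears (with n ≥ 1) at s[3].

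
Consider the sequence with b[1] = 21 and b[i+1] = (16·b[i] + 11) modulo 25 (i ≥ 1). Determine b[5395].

We have b[1] = 21, b[2] = 22, b[3] = 13, b[4] = 19, b[5] = 15, b[6] = 1, b[7] = 2, b[8] = 18, b[9] = 24, b[10] = 20, b[11] = 6, b[12] = 7, b[13] = 23, b[14] = 4, b[15] = 0, b[16] = 11, b[17] = 12, b[18] = 3, b[19] = 9, b[20] = 5, b[21] = 16, b[22] = 17, b[23] = 8, b[24] = 14, b[25] = 10, b[26] = 21.
The sequence repeats with period 25.
(5395 - 1) mod 25 = 19, so b[5395] = b[20] = 5.

5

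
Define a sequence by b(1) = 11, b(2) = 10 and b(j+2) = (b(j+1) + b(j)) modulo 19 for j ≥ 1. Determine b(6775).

Computing terms: b(1) = 11,  b(2) = 10,  b(3) = 2,  b(4) = 12,  b(5) = 14,  b(6) = 7,  b(7) = 2,  b(8) = 9,  b(9) = 11,  b(10) = 1,  b(11) = 12,  b(12) = 13,  b(13) = 6,  b(14) = 0,  b(15) = 6,  b(16) = 6,  b(17) = 12,  b(18) = 18,  b(19) = 11,  b(20) = 10.
Since (b(19), b(20)) = (b(1), b(2)) = (11, 10) (two consecutive terms determine the rest), the sequence is periodic with period 18.
(6775 - 1) mod 18 = 6, so b(6775) = b(7) = 2.

2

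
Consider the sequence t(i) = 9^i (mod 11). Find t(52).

We have t(1) = 9,  t(2) = 4,  t(3) = 3,  t(4) = 5,  t(5) = 1,  t(6) = 9.
Since t(6) = t(1) = 9, the sequence is periodic with period 5.
(52 - 1) mod 5 = 1, so t(52) = t(2) = 4.

4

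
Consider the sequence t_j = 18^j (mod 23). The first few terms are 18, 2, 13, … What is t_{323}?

4

Listing terms: t_1 = 18, t_2 = 2, t_3 = 13, t_4 = 4, t_5 = 3, t_6 = 8, t_7 = 6, t_8 = 16, t_9 = 12, t_{10} = 9, t_{11} = 1, t_{12} = 18.
Since t_{12} = t_1 = 18, the sequence is periodic with period 11.
(323 - 1) mod 11 = 3, so t_{323} = t_4 = 4.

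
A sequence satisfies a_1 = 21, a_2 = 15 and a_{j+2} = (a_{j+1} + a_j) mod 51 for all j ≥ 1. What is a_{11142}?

6

We have a_1 = 21,  a_2 = 15,  a_3 = 36,  a_4 = 0,  a_5 = 36,  a_6 = 36,  a_7 = 21,  a_8 = 6,  a_9 = 27,  a_{10} = 33,  a_{11} = 9,  a_{12} = 42,  a_{13} = 0,  a_{14} = 42,  a_{15} = 42,  a_{16} = 33,  a_{17} = 24,  a_{18} = 6,  a_{19} = 30,  a_{20} = 36,  a_{21} = 15,  a_{22} = 0,  a_{23} = 15,  a_{24} = 15,  a_{25} = 30,  a_{26} = 45,  a_{27} = 24,  a_{28} = 18,  a_{29} = 42,  a_{30} = 9,  a_{31} = 0,  a_{32} = 9,  a_{33} = 9,  a_{34} = 18,  a_{35} = 27,  a_{36} = 45,  a_{37} = 21,  a_{38} = 15.
The sequence repeats with period 36.
(11142 - 1) mod 36 = 17, so a_{11142} = a_{18} = 6.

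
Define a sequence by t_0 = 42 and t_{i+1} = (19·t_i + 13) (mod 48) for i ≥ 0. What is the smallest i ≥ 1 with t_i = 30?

18

We have t_0 = 42,  t_1 = 43,  t_2 = 14,  t_3 = 39,  t_4 = 34,  t_5 = 35,  t_6 = 6,  t_7 = 31,  t_8 = 26,  t_9 = 27,  t_{10} = 46,  t_{11} = 23,  t_{12} = 18,  t_{13} = 19,  t_{14} = 38,  t_{15} = 15,  t_{16} = 10,  t_{17} = 11,  t_{18} = 30,  t_{19} = 7,  t_{20} = 2,  t_{21} = 3,  t_{22} = 22,  t_{23} = 47,  t_{24} = 42.
The sequence repeats with period 24.
The value 30 first appears (with i ≥ 1) at t_{18}.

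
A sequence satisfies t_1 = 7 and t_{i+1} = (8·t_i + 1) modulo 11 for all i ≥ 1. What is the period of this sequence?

10

Computing terms: t_1 = 7,  t_2 = 2,  t_3 = 6,  t_4 = 5,  t_5 = 8,  t_6 = 10,  t_7 = 4,  t_8 = 0,  t_9 = 1,  t_{10} = 9,  t_{11} = 7.
Since t_{11} = t_1 = 7, the sequence is periodic with period 10.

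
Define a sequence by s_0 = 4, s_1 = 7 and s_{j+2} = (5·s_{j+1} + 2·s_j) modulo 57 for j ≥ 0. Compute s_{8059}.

34

Listing terms: s_0 = 4; s_1 = 7; s_2 = 43; s_3 = 1; s_4 = 34; s_5 = 1; s_6 = 16; s_7 = 25; s_8 = 43; s_9 = 37; s_{10} = 43; s_{11} = 4; s_{12} = 49; s_{13} = 25; s_{14} = 52; s_{15} = 25; s_{16} = 1; s_{17} = 55; s_{18} = 49; s_{19} = 13; s_{20} = 49; s_{21} = 43; s_{22} = 28; s_{23} = 55; s_{24} = 46; s_{25} = 55; s_{26} = 25; s_{27} = 7; s_{28} = 28; s_{29} = 40; s_{30} = 28; s_{31} = 49; s_{32} = 16; s_{33} = 7; s_{34} = 10; s_{35} = 7; s_{36} = 55; s_{37} = 4; s_{38} = 16; s_{39} = 31; s_{40} = 16; s_{41} = 28; s_{42} = 1; s_{43} = 4; s_{44} = 22; s_{45} = 4; s_{46} = 7.
The sequence repeats with period 45.
So s_{8059} = s_{0 + ((8059-0) mod 45)} = s_4 = 34.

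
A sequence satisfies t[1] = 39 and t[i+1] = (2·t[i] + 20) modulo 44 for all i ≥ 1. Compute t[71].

28

t[1] = 39, t[2] = 10, t[3] = 40, t[4] = 12, t[5] = 0, t[6] = 20, t[7] = 16, t[8] = 8, t[9] = 36, t[10] = 4, t[11] = 28, t[12] = 32, t[13] = 40.
Since t[13] = t[3] = 40, the sequence is eventually periodic: after a pre-period of length 2 it cycles with period 10.
For i ≥ 3, t[i] depends only on (i - 3) mod 10. (71 - 3) mod 10 = 8, so t[71] = t[11] = 28.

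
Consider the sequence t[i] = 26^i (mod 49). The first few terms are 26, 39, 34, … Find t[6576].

15

Computing terms: t[1] = 26, t[2] = 39, t[3] = 34, t[4] = 2, t[5] = 3, t[6] = 29, t[7] = 19, t[8] = 4, t[9] = 6, t[10] = 9, t[11] = 38, t[12] = 8, t[13] = 12, t[14] = 18, t[15] = 27, t[16] = 16, t[17] = 24, t[18] = 36, t[19] = 5, t[20] = 32, t[21] = 48, t[22] = 23, t[23] = 10, t[24] = 15, t[25] = 47, t[26] = 46, t[27] = 20, t[28] = 30, t[29] = 45, t[30] = 43, t[31] = 40, t[32] = 11, t[33] = 41, t[34] = 37, t[35] = 31, t[36] = 22, t[37] = 33, t[38] = 25, t[39] = 13, t[40] = 44, t[41] = 17, t[42] = 1, t[43] = 26.
Since t[43] = t[1] = 26, the sequence is periodic with period 42.
So t[6576] = t[1 + ((6576-1) mod 42)] = t[24] = 15.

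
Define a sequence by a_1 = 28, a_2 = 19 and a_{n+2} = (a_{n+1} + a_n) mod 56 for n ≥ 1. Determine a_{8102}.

11

Listing terms: a_1 = 28,  a_2 = 19,  a_3 = 47,  a_4 = 10,  a_5 = 1,  a_6 = 11,  a_7 = 12,  a_8 = 23,  a_9 = 35,  a_{10} = 2,  a_{11} = 37,  a_{12} = 39,  a_{13} = 20,  a_{14} = 3,  a_{15} = 23,  a_{16} = 26,  a_{17} = 49,  a_{18} = 19,  a_{19} = 12,  a_{20} = 31,  a_{21} = 43,  a_{22} = 18,  a_{23} = 5,  a_{24} = 23,  a_{25} = 28,  a_{26} = 51,  a_{27} = 23,  a_{28} = 18,  a_{29} = 41,  a_{30} = 3,  a_{31} = 44,  a_{32} = 47,  a_{33} = 35,  a_{34} = 26,  a_{35} = 5,  a_{36} = 31,  a_{37} = 36,  a_{38} = 11,  a_{39} = 47,  a_{40} = 2,  a_{41} = 49,  a_{42} = 51,  a_{43} = 44,  a_{44} = 39,  a_{45} = 27,  a_{46} = 10,  a_{47} = 37,  a_{48} = 47,  a_{49} = 28,  a_{50} = 19.
Since (a_{49}, a_{50}) = (a_1, a_2) = (28, 19) (two consecutive terms determine the rest), the sequence is periodic with period 48.
(8102 - 1) mod 48 = 37, so a_{8102} = a_{38} = 11.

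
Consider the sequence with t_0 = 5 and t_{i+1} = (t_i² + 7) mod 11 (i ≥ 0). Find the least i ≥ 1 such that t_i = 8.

2

t_0 = 5,  t_1 = 10,  t_2 = 8,  t_3 = 5.
Since t_3 = t_0 = 5, the sequence is periodic with period 3.
The value 8 first appears (with i ≥ 1) at t_2.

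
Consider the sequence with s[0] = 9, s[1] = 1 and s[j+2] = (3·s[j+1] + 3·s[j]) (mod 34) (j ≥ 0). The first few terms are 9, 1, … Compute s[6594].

13

We have s[0] = 9,  s[1] = 1,  s[2] = 30,  s[3] = 25,  s[4] = 29,  s[5] = 26,  s[6] = 29,  s[7] = 29,  s[8] = 4,  s[9] = 31,  s[10] = 3,  s[11] = 0,  s[12] = 9,  s[13] = 27,  s[14] = 6,  s[15] = 31,  s[16] = 9,  s[17] = 18,  s[18] = 13,  s[19] = 25,  s[20] = 12,  s[21] = 9,  s[22] = 29,  s[23] = 12,  s[24] = 21,  s[25] = 31,  s[26] = 20,  s[27] = 17,  s[28] = 9,  s[29] = 10,  s[30] = 23,  s[31] = 31,  s[32] = 26,  s[33] = 1,  s[34] = 13,  s[35] = 8,  s[36] = 29,  s[37] = 9,  s[38] = 12,  s[39] = 29,  s[40] = 21,  s[41] = 14,  s[42] = 3,  s[43] = 17,  s[44] = 26,  s[45] = 27,  s[46] = 23,  s[47] = 14,  s[48] = 9,  s[49] = 1.
The sequence repeats with period 48.
(6594 - 0) mod 48 = 18, so s[6594] = s[18] = 13.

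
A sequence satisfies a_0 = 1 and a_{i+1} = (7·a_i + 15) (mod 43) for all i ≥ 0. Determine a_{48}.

1

Listing terms: a_0 = 1,  a_1 = 22,  a_2 = 40,  a_3 = 37,  a_4 = 16,  a_5 = 41,  a_6 = 1.
Since a_6 = a_0 = 1, the sequence is periodic with period 6.
So a_{48} = a_{0 + ((48-0) mod 6)} = a_0 = 1.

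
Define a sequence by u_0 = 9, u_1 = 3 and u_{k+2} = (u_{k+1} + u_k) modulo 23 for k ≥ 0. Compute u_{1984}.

10

Listing terms: u_0 = 9,  u_1 = 3,  u_2 = 12,  u_3 = 15,  u_4 = 4,  u_5 = 19,  u_6 = 0,  u_7 = 19,  u_8 = 19,  u_9 = 15,  u_{10} = 11,  u_{11} = 3,  u_{12} = 14,  u_{13} = 17,  u_{14} = 8,  u_{15} = 2,  u_{16} = 10,  u_{17} = 12,  u_{18} = 22,  u_{19} = 11,  u_{20} = 10,  u_{21} = 21,  u_{22} = 8,  u_{23} = 6,  u_{24} = 14,  u_{25} = 20,  u_{26} = 11,  u_{27} = 8,  u_{28} = 19,  u_{29} = 4,  u_{30} = 0,  u_{31} = 4,  u_{32} = 4,  u_{33} = 8,  u_{34} = 12,  u_{35} = 20,  u_{36} = 9,  u_{37} = 6,  u_{38} = 15,  u_{39} = 21,  u_{40} = 13,  u_{41} = 11,  u_{42} = 1,  u_{43} = 12,  u_{44} = 13,  u_{45} = 2,  u_{46} = 15,  u_{47} = 17,  u_{48} = 9,  u_{49} = 3.
Since (u_{48}, u_{49}) = (u_0, u_1) = (9, 3) (two consecutive terms determine the rest), the sequence is periodic with period 48.
(1984 - 0) mod 48 = 16, so u_{1984} = u_{16} = 10.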